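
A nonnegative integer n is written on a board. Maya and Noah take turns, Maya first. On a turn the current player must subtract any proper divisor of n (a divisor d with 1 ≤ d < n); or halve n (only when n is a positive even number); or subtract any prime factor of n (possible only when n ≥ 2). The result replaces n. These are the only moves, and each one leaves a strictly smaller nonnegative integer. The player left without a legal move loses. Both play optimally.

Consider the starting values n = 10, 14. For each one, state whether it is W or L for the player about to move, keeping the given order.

Work bottom-up. With no move the player to move loses. Otherwise the position is W if at least one move leads to an L position for the opponent, and L if every move leads to a W.
n=0: no move → L
n=1: no move → L
n=2: →0(L), so W
n=3: →0(L), so W
n=4: →2(W), 3(W) — all W, so L
n=5: →0(L), so W
n=6: →4(L), so W
n=7: →0(L), so W
n=8: →4(L), so W
n=9: →6(W), 8(W) — all W, so L
n=10: →9(L), so W
n=11: →0(L), so W
n=12: →9(L), so W
n=13: →0(L), so W
n=14: →7(W), 12(W), 13(W) — all W, so L

10: W, 14: L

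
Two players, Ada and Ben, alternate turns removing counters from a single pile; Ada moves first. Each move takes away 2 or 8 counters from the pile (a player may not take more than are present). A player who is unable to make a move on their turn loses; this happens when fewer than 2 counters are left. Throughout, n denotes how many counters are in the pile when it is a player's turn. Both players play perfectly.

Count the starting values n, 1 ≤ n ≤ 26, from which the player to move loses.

11

Compute win/loss labels from the base case upward. A position with no move is L. Any other position is W if it can reach an L in one move, else L.
n=0: no move → L
n=1: no move → L
n=2: W (go to 0, an L position)
n=3: W (go to 1, an L position)
n=4: L (sole option 2(W) is W)
n=5: L (sole option 3(W) is W)
n=6: W (go to 4, an L position)
n=7: W (go to 5, an L position)
n=8: W (go to 0, an L position)
n=9: W (go to 1, an L position)
n=10: L (options 8(W), 2(W) are all W)
n=11: L (options 9(W), 3(W) are all W)
n=12: W (go to 10, an L position)
n=13: W (go to 11, an L position)
n=14: L (options 12(W), 6(W) are all W)
n=15: L (options 13(W), 7(W) are all W)
n=16: W (go to 14, an L position)
n=17: W (go to 15, an L position)
n=18: W (go to 10, an L position)
n=19: W (go to 11, an L position)
n=20: L (options 18(W), 12(W) are all W)
n=21: L (options 19(W), 13(W) are all W)
n=22: W (go to 20, an L position)
n=23: W (go to 21, an L position)
n=24: L (options 22(W), 16(W) are all W)
n=25: L (options 23(W), 17(W) are all W)
n=26: W (go to 24, an L position)
L entries with 1 ≤ n ≤ 26 (n=0 is outside the asked range and is not counted): n = 1, 4, 5, 10, 11, 14, 15, 20, 21, 24, 25; that makes 11.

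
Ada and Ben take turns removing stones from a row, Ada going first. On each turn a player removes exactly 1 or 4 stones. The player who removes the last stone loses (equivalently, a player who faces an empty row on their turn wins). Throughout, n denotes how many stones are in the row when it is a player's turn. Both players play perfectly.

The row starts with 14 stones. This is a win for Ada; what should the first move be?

Remove 1, leaving 13.

Use the standard recursion: the mover wins at a terminal position; elsewhere, the mover wins exactly when some move hands the opponent an L position.
n=0: no move; the opponent has just taken the last stone and therefore loses → W
n=1: only reaches 0(W), which is W → L
n=2: reaches L-position 1 → W
n=3: only reaches 2(W), which is W → L
n=4: reaches L-position 3 → W
n=5: reaches L-position 1 → W
n=6: only reaches 5(W), 2(W), all W → L
n=7: reaches L-position 6 → W
n=8: only reaches 7(W), 4(W), all W → L
n=9: reaches L-position 8 → W
n=10: reaches L-position 6 → W
n=11: only reaches 10(W), 7(W), all W → L
n=12: reaches L-position 11 → W
n=13: only reaches 12(W), 9(W), all W → L
n=14: reaches L-position 13 → W
From 14, the L positions reachable in one move are: 13.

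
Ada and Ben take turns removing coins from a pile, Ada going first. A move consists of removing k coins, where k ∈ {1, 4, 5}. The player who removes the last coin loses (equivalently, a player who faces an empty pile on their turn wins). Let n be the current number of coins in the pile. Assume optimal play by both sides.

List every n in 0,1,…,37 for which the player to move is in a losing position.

1, 3, 9, 11, 17, 19, 25, 27, 33, 35

Label each position W (a win for the player to move) or L (a loss). A position with no legal move is W; any other position is W exactly when some move reaches an L, and L when every move reaches a W.
n=0: no move; the opponent has just taken the last coin and therefore loses → W
n=1: →0(W) only, which is W, so L
n=2: →1(L), so W
n=3: →2(W) only, which is W, so L
n=4: →3(L), so W
n=5: →1(L), so W
n=6: →1(L), so W
n=7: →3(L), so W
n=8: →3(L), so W
n=9: →8(W), 5(W), 4(W) — all W, so L
n=10: →9(L), so W
n=11: →10(W), 7(W), 6(W) — all W, so L
n=12: →11(L), so W
n=13: →9(L), so W
n=14: →9(L), so W
n=15: →11(L), so W
n=16: →11(L), so W
n=17: →16(W), 13(W), 12(W) — all W, so L
n=18: →17(L), so W
n=19: →18(W), 15(W), 14(W) — all W, so L
n=20: →19(L), so W
n=21: →17(L), so W
n=22: →17(L), so W
n=23: →19(L), so W
n=24: →19(L), so W
n=25: →24(W), 21(W), 20(W) — all W, so L
n=26: →25(L), so W
n=27: →26(W), 23(W), 22(W) — all W, so L
n=28: →27(L), so W
n=29: →25(L), so W
n=30: →25(L), so W
n=31: →27(L), so W
n=32: →27(L), so W
n=33: →32(W), 29(W), 28(W) — all W, so L
n=34: →33(L), so W
n=35: →34(W), 31(W), 30(W) — all W, so L
n=36: →35(L), so W
n=37: →33(L), so W
Reading off the rows marked L gives the requested list; there are 10 such values of n.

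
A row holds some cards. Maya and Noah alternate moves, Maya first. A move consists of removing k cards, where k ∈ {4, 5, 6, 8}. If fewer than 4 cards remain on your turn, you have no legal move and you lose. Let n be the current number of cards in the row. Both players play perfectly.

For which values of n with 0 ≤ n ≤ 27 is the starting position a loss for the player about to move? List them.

0, 1, 2, 3, 12, 13, 14, 15, 24, 25, 26, 27

Build the W/L table. Terminal = L. A non-terminal position is W if it has a move to some L; otherwise it is L.
n=0: no move → L
n=1: no move → L
n=2: no move → L
n=3: no move → L
n=4: W (go to 0, an L position)
n=5: W (go to 1, an L position)
n=6: W (go to 2, an L position)
n=7: W (go to 3, an L position)
n=8: W (go to 3, an L position)
n=9: W (go to 3, an L position)
n=10: W (go to 2, an L position)
n=11: W (go to 3, an L position)
n=12: L (options 8(W), 7(W), 6(W), 4(W) are all W)
n=13: L (options 9(W), 8(W), 7(W), 5(W) are all W)
n=14: L (options 10(W), 9(W), 8(W), 6(W) are all W)
n=15: L (options 11(W), 10(W), 9(W), 7(W) are all W)
n=16: W (go to 12, an L position)
n=17: W (go to 13, an L position)
n=18: W (go to 14, an L position)
n=19: W (go to 15, an L position)
n=20: W (go to 15, an L position)
n=21: W (go to 15, an L position)
n=22: W (go to 14, an L position)
n=23: W (go to 15, an L position)
n=24: L (options 20(W), 19(W), 18(W), 16(W) are all W)
n=25: L (options 21(W), 20(W), 19(W), 17(W) are all W)
n=26: L (options 22(W), 21(W), 20(W), 18(W) are all W)
n=27: L (options 23(W), 22(W), 21(W), 19(W) are all W)
The losing starting values of n are exactly the entries labelled L in this table (12 of them).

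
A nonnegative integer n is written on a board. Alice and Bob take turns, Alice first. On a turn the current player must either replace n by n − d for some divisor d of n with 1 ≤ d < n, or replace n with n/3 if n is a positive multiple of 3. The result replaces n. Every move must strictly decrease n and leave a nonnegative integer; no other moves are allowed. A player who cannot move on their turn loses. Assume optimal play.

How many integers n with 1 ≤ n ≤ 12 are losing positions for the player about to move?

5

Build the W/L table. Terminal = L. A non-terminal position is W if it has a move to some L; otherwise it is L.
n=0: no move → L
n=1: no move → L
n=2: →1(L), so W
n=3: →1(L), so W
n=4: →2(W), 3(W) — all W, so L
n=5: →4(L), so W
n=6: →4(L), so W
n=7: →6(W) only, which is W, so L
n=8: →4(L), so W
n=9: →3(W), 6(W), 8(W) — all W, so L
n=10: →9(L), so W
n=11: →10(W) only, which is W, so L
n=12: →4(L), so W
L entries with 1 ≤ n ≤ 12 (n=0 is outside the asked range and is not counted): n = 1, 4, 7, 9, 11; that makes 5.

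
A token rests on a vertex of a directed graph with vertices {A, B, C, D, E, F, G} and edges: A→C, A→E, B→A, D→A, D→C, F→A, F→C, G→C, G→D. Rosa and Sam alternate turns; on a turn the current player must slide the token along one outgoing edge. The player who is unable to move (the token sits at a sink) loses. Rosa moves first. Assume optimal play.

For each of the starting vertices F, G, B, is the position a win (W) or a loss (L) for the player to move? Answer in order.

F: W, G: W, B: L

Label each position W (a win for the player to move) or L (a loss). A position with no legal move is L; any other position is W exactly when some move reaches an L, and L when every move reaches a W.
Every edge goes from a vertex to one that appears earlier in the order C, E, A, D, B, F, G, so processing vertices in that order labels each vertex after all of its successors.
C: no outgoing edge → L
E: no outgoing edge → L
A: reaches L-position E → W
D: reaches L-position C → W
B: only reaches A(W), which is W → L
F: reaches L-position C → W
G: reaches L-position C → W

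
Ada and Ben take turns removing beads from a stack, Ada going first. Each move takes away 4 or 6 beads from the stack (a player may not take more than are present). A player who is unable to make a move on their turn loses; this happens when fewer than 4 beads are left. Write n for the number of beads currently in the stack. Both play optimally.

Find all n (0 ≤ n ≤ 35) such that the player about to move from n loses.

Compute win/loss labels from the base case upward. A position with no move is L. Any other position is W if it can reach an L in one move, else L.
n=0: no move → L
n=1: no move → L
n=2: no move → L
n=3: no move → L
n=4: W (go to 0, an L position)
n=5: W (go to 1, an L position)
n=6: W (go to 2, an L position)
n=7: W (go to 3, an L position)
n=8: W (go to 2, an L position)
n=9: W (go to 3, an L position)
n=10: L (options 6(W), 4(W) are all W)
n=11: L (options 7(W), 5(W) are all W)
n=12: L (options 8(W), 6(W) are all W)
n=13: L (options 9(W), 7(W) are all W)
n=14: W (go to 10, an L position)
n=15: W (go to 11, an L position)
n=16: W (go to 12, an L position)
n=17: W (go to 13, an L position)
n=18: W (go to 12, an L position)
n=19: W (go to 13, an L position)
n=20: L (options 16(W), 14(W) are all W)
n=21: L (options 17(W), 15(W) are all W)
n=22: L (options 18(W), 16(W) are all W)
n=23: L (options 19(W), 17(W) are all W)
n=24: W (go to 20, an L position)
n=25: W (go to 21, an L position)
n=26: W (go to 22, an L position)
n=27: W (go to 23, an L position)
n=28: W (go to 22, an L position)
n=29: W (go to 23, an L position)
n=30: L (options 26(W), 24(W) are all W)
n=31: L (options 27(W), 25(W) are all W)
n=32: L (options 28(W), 26(W) are all W)
n=33: L (options 29(W), 27(W) are all W)
n=34: W (go to 30, an L position)
n=35: W (go to 31, an L position)
The losing starting values of n are exactly the entries labelled L in this table (16 of them).

0, 1, 2, 3, 10, 11, 12, 13, 20, 21, 22, 23, 30, 31, 32, 33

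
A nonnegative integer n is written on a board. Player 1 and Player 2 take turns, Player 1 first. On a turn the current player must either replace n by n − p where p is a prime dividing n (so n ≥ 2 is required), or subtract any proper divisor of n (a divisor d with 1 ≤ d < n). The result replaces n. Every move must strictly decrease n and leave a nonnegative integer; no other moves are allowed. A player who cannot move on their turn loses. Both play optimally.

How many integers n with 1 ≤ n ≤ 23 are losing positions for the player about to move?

Label each position W (a win for the player to move) or L (a loss). A position with no legal move is L; any other position is W exactly when some move reaches an L, and L when every move reaches a W.
n=0: no move → L
n=1: no move → L
n=2: reaches L-position 0 → W
n=3: reaches L-position 0 → W
n=4: only reaches 2(W), 3(W), all W → L
n=5: reaches L-position 0 → W
n=6: reaches L-position 4 → W
n=7: reaches L-position 0 → W
n=8: reaches L-position 4 → W
n=9: only reaches 6(W), 8(W), all W → L
n=10: reaches L-position 9 → W
n=11: reaches L-position 0 → W
n=12: reaches L-position 9 → W
n=13: reaches L-position 0 → W
n=14: only reaches 7(W), 12(W), 13(W), all W → L
n=15: reaches L-position 14 → W
n=16: reaches L-position 14 → W
n=17: reaches L-position 0 → W
n=18: reaches L-position 9 → W
n=19: reaches L-position 0 → W
n=20: only reaches 10(W), 15(W), 16(W), 18(W), 19(W), all W → L
n=21: reaches L-position 14 → W
n=22: reaches L-position 20 → W
n=23: reaches L-position 0 → W
L entries with 1 ≤ n ≤ 23 (n=0 is outside the asked range and is not counted): n = 1, 4, 9, 14, 20; that makes 5.

5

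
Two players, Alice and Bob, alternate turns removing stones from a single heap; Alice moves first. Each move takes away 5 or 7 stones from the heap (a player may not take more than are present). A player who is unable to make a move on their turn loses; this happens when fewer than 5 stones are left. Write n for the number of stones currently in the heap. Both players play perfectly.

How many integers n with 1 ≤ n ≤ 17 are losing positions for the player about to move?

Positions with no move are L. A position that does have a move is losing for the player to move precisely when every available move leads to a winning position for the opponent. Fill in the labels:
n=0: no move → L
n=1: no move → L
n=2: no move → L
n=3: no move → L
n=4: no move → L
n=5: reaches L-position 0 → W
n=6: reaches L-position 1 → W
n=7: reaches L-position 2 → W
n=8: reaches L-position 3 → W
n=9: reaches L-position 4 → W
n=10: reaches L-position 3 → W
n=11: reaches L-position 4 → W
n=12: only reaches 7(W), 5(W), all W → L
n=13: only reaches 8(W), 6(W), all W → L
n=14: only reaches 9(W), 7(W), all W → L
n=15: only reaches 10(W), 8(W), all W → L
n=16: only reaches 11(W), 9(W), all W → L
n=17: reaches L-position 12 → W
L entries with 1 ≤ n ≤ 17 (n=0 is outside the asked range and is not counted): n = 1, 2, 3, 4, 12, 13, 14, 15, 16; that makes 9.

9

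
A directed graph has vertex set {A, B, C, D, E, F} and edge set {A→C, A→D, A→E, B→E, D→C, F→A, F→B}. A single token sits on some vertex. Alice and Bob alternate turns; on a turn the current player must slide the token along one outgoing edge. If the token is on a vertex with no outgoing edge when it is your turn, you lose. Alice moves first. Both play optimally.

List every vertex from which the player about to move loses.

C, E, F

Label each position W (a win for the player to move) or L (a loss). A position with no legal move is L; any other position is W exactly when some move reaches an L, and L when every move reaches a W.
Every edge goes from a vertex to one that appears earlier in the order E, C, B, D, A, F, so processing vertices in that order labels each vertex after all of its successors.
E: no outgoing edge → L
C: no outgoing edge → L
B: reaches L-position E → W
D: reaches L-position C → W
A: reaches L-position C → W
F: only reaches A(W), B(W), all W → L
The losing starting vertices are exactly the entries labelled L in this table (3 of them).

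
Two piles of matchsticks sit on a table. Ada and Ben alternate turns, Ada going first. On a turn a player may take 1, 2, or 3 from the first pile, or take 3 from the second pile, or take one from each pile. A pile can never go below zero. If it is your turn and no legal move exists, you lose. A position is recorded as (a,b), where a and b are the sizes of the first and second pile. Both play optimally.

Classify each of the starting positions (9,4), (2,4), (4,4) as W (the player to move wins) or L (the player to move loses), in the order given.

Work bottom-up. With no move the player to move loses. Otherwise the position is W if at least one move leads to an L position for the opponent, and L if every move leads to a W.
No move ever increases a pile, so every position that can arise here has a ≤ 9 and b ≤ 4; it is enough to label the cells with 0 ≤ a ≤ 9 and 0 ≤ b ≤ 4.
Every move lowers a or b (never raises either), so fill the grid row by row in increasing a, and left to right within a row: each cell's successors are then already labelled.
      b=0  b=1  b=2  b=3  b=4
a=0:    L    L    L    W    W
a=1:    W    W    W    W    L
a=2:    W    W    W    L    W
a=3:    W    W    W    W    W
a=4:    L    L    L    W    W
a=5:    W    W    W    W    L
a=6:    W    W    W    L    W
a=7:    W    W    W    W    W
a=8:    L    L    L    W    W
a=9:    W    W    W    W    L
Cells with no legal move (terminal, hence L): (0,0), (0,1), (0,2).
The remaining L cells, each justified by listing all of its moves:
(1,4): →(0,4)(W), (1,1)(W), (0,3)(W) — all W, so L
(2,3): →(1,3)(W), (0,3)(W), (2,0)(W), (1,2)(W) — all W, so L
(4,0): →(3,0)(W), (2,0)(W), (1,0)(W) — all W, so L
(4,1): →(3,1)(W), (2,1)(W), (1,1)(W), (3,0)(W) — all W, so L
(4,2): →(3,2)(W), (2,2)(W), (1,2)(W), (3,1)(W) — all W, so L
(5,4): →(4,4)(W), (3,4)(W), (2,4)(W), (5,1)(W), (4,3)(W) — all W, so L
(6,3): →(5,3)(W), (4,3)(W), (3,3)(W), (6,0)(W), (5,2)(W) — all W, so L
(8,0): →(7,0)(W), (6,0)(W), (5,0)(W) — all W, so L
(8,1): →(7,1)(W), (6,1)(W), (5,1)(W), (7,0)(W) — all W, so L
(8,2): →(7,2)(W), (6,2)(W), (5,2)(W), (7,1)(W) — all W, so L
(9,4): →(8,4)(W), (7,4)(W), (6,4)(W), (9,1)(W), (8,3)(W) — all W, so L
Every other cell has at least one move into one of the L cells above, so it is W.
(9,4): one of the L cells justified above, so L
(2,4): the move to (1,4) reaches an L cell, so W
(4,4): the move to (1,4) reaches an L cell, so W

(9,4): L, (2,4): W, (4,4): W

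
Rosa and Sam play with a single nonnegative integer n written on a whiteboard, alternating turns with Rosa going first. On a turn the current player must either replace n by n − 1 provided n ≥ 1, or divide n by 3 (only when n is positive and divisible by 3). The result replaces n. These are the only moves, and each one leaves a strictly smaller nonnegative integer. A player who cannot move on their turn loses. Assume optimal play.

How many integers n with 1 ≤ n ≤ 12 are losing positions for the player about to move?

5

Build the W/L table. Terminal = L. A non-terminal position is W if it has a move to some L; otherwise it is L.
n=0: no move → L
n=1: reaches L-position 0 → W
n=2: only reaches 1(W), which is W → L
n=3: reaches L-position 2 → W
n=4: only reaches 3(W), which is W → L
n=5: reaches L-position 4 → W
n=6: reaches L-position 2 → W
n=7: only reaches 6(W), which is W → L
n=8: reaches L-position 7 → W
n=9: only reaches 3(W), 8(W), all W → L
n=10: reaches L-position 9 → W
n=11: only reaches 10(W), which is W → L
n=12: reaches L-position 4 → W
L entries with 1 ≤ n ≤ 12 (n=0 is outside the asked range and is not counted): n = 2, 4, 7, 9, 11; that makes 5.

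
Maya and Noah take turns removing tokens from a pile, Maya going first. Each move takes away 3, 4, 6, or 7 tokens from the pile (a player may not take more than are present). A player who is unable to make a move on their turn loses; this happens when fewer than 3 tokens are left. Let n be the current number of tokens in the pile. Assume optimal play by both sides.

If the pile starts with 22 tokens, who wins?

Noah wins.

Work bottom-up. With no move the player to move loses. Otherwise the position is W if at least one move leads to an L position for the opponent, and L if every move leads to a W.
n=0: no move → L
n=1: no move → L
n=2: no move → L
n=3: can move to 0, which is L ⇒ W
n=4: can move to 1, which is L ⇒ W
n=5: can move to 2, which is L ⇒ W
n=6: can move to 2, which is L ⇒ W
n=7: can move to 1, which is L ⇒ W
n=8: can move to 2, which is L ⇒ W
n=9: can move to 2, which is L ⇒ W
n=10: moves to 7(W), 6(W), 4(W), 3(W); every one is W ⇒ L
n=11: moves to 8(W), 7(W), 5(W), 4(W); every one is W ⇒ L
n=12: moves to 9(W), 8(W), 6(W), 5(W); every one is W ⇒ L
n=13: can move to 10, which is L ⇒ W
n=14: can move to 11, which is L ⇒ W
n=15: can move to 12, which is L ⇒ W
n=16: can move to 12, which is L ⇒ W
n=17: can move to 11, which is L ⇒ W
n=18: can move to 12, which is L ⇒ W
n=19: can move to 12, which is L ⇒ W
n=20: moves to 17(W), 16(W), 14(W), 13(W); every one is W ⇒ L
n=21: moves to 18(W), 17(W), 15(W), 14(W); every one is W ⇒ L
n=22: moves to 19(W), 18(W), 16(W), 15(W); every one is W ⇒ L
Every move from 22 reaches a W position, so the mover loses.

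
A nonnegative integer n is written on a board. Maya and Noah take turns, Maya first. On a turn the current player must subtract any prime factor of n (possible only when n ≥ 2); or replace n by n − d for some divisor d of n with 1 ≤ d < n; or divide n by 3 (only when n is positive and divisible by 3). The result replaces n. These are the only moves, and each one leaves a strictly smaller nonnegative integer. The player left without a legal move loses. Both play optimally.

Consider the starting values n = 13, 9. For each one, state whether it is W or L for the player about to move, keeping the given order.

13: W, 9: L

Work bottom-up. With no move the player to move loses. Otherwise the position is W if at least one move leads to an L position for the opponent, and L if every move leads to a W.
n=0: no move → L
n=1: no move → L
n=2: →0(L), so W
n=3: →0(L), so W
n=4: →2(W), 3(W) — all W, so L
n=5: →0(L), so W
n=6: →4(L), so W
n=7: →0(L), so W
n=8: →4(L), so W
n=9: →3(W), 6(W), 8(W) — all W, so L
n=10: →9(L), so W
n=11: →0(L), so W
n=12: →4(L), so W
n=13: →0(L), so W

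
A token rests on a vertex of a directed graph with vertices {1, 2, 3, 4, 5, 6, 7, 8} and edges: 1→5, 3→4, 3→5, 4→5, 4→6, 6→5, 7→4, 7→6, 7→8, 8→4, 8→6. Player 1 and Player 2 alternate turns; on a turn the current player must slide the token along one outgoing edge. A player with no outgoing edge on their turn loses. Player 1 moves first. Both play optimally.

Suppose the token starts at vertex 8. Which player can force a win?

Positions with no move are L. A position that does have a move is losing for the player to move precisely when every available move leads to a winning position for the opponent. Fill in the labels:
Every edge goes from a vertex to one that appears earlier in the order 2, 5, 6, 4, 3, 8, 7, 1, so processing vertices in that order labels each vertex after all of its successors.
2: no outgoing edge → L
5: no outgoing edge → L
6: can move to 5, which is L ⇒ W
4: can move to 5, which is L ⇒ W
3: can move to 5, which is L ⇒ W
8: moves to 4(W), 6(W); every one is W ⇒ L
7: can move to 8, which is L ⇒ W
1: can move to 5, which is L ⇒ W
Every move from 8 reaches a W position, so the mover loses.

Player 2 wins.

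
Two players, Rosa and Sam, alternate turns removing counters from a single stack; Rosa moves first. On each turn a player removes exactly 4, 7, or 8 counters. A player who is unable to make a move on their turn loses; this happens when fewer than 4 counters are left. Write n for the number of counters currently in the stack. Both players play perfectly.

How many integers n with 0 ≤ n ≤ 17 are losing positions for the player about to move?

8

Label each position W (a win for the player to move) or L (a loss). A position with no legal move is L; any other position is W exactly when some move reaches an L, and L when every move reaches a W.
n=0: no move → L
n=1: no move → L
n=2: no move → L
n=3: no move → L
n=4: W (go to 0, an L position)
n=5: W (go to 1, an L position)
n=6: W (go to 2, an L position)
n=7: W (go to 3, an L position)
n=8: W (go to 1, an L position)
n=9: W (go to 2, an L position)
n=10: W (go to 3, an L position)
n=11: W (go to 3, an L position)
n=12: L (options 8(W), 5(W), 4(W) are all W)
n=13: L (options 9(W), 6(W), 5(W) are all W)
n=14: L (options 10(W), 7(W), 6(W) are all W)
n=15: L (options 11(W), 8(W), 7(W) are all W)
n=16: W (go to 12, an L position)
n=17: W (go to 13, an L position)
L entries with 0 ≤ n ≤ 17: n = 0, 1, 2, 3, 12, 13, 14, 15; that makes 8.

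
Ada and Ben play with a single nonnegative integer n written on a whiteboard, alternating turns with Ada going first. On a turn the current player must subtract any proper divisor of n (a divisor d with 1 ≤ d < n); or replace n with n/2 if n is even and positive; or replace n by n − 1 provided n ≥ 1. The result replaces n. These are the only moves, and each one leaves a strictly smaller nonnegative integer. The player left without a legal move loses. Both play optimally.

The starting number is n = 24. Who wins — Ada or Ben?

Use the standard recursion: the mover loses at a terminal position; elsewhere, the mover wins exactly when some move hands the opponent an L position.
n=0: no move → L
n=1: can move to 0, which is L ⇒ W
n=2: the only move is to 1(W), a W ⇒ L
n=3: can move to 2, which is L ⇒ W
n=4: can move to 2, which is L ⇒ W
n=5: the only move is to 4(W), a W ⇒ L
n=6: can move to 5, which is L ⇒ W
n=7: the only move is to 6(W), a W ⇒ L
n=8: can move to 7, which is L ⇒ W
n=9: moves to 6(W), 8(W); every one is W ⇒ L
n=10: can move to 5, which is L ⇒ W
n=11: the only move is to 10(W), a W ⇒ L
n=12: can move to 9, which is L ⇒ W
n=13: the only move is to 12(W), a W ⇒ L
n=14: can move to 7, which is L ⇒ W
n=15: moves to 10(W), 12(W), 14(W); every one is W ⇒ L
n=16: can move to 15, which is L ⇒ W
n=17: the only move is to 16(W), a W ⇒ L
n=18: can move to 9, which is L ⇒ W
n=19: the only move is to 18(W), a W ⇒ L
n=20: can move to 15, which is L ⇒ W
n=21: moves to 14(W), 18(W), 20(W); every one is W ⇒ L
n=22: can move to 11, which is L ⇒ W
n=23: the only move is to 22(W), a W ⇒ L
n=24: can move to 21, which is L ⇒ W
From 24 Ada can move to 21, reaching an L position.

Ada wins.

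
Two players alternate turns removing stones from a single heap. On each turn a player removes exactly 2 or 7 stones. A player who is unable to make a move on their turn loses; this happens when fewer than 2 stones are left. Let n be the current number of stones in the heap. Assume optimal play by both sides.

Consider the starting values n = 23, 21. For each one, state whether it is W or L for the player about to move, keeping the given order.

23: L, 21: W

Positions with no move are L. A position that does have a move is losing for the player to move precisely when every available move leads to a winning position for the opponent. Fill in the labels:
n=0: no move → L
n=1: no move → L
n=2: →0(L), so W
n=3: →1(L), so W
n=4: →2(W) only, which is W, so L
n=5: →3(W) only, which is W, so L
n=6: →4(L), so W
n=7: →5(L), so W
n=8: →1(L), so W
n=9: →7(W), 2(W) — all W, so L
n=10: →8(W), 3(W) — all W, so L
n=11: →9(L), so W
n=12: →10(L), so W
n=13: →11(W), 6(W) — all W, so L
n=14: →12(W), 7(W) — all W, so L
n=15: →13(L), so W
n=16: →14(L), so W
n=17: →10(L), so W
n=18: →16(W), 11(W) — all W, so L
n=19: →17(W), 12(W) — all W, so L
n=20: →18(L), so W
n=21: →19(L), so W
n=22: →20(W), 15(W) — all W, so L
n=23: →21(W), 16(W) — all W, so L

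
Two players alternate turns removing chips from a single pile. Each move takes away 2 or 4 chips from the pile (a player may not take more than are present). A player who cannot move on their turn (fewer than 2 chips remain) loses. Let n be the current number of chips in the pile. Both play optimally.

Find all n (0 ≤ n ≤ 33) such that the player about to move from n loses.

Compute win/loss labels from the base case upward. A position with no move is L. Any other position is W if it can reach an L in one move, else L.
n=0: no move → L
n=1: no move → L
n=2: →0(L), so W
n=3: →1(L), so W
n=4: →0(L), so W
n=5: →1(L), so W
n=6: →4(W), 2(W) — all W, so L
n=7: →5(W), 3(W) — all W, so L
n=8: →6(L), so W
n=9: →7(L), so W
n=10: →6(L), so W
n=11: →7(L), so W
n=12: →10(W), 8(W) — all W, so L
n=13: →11(W), 9(W) — all W, so L
n=14: →12(L), so W
n=15: →13(L), so W
n=16: →12(L), so W
n=17: →13(L), so W
n=18: →16(W), 14(W) — all W, so L
n=19: →17(W), 15(W) — all W, so L
n=20: →18(L), so W
n=21: →19(L), so W
n=22: →18(L), so W
n=23: →19(L), so W
n=24: →22(W), 20(W) — all W, so L
n=25: →23(W), 21(W) — all W, so L
n=26: →24(L), so W
n=27: →25(L), so W
n=28: →24(L), so W
n=29: →25(L), so W
n=30: →28(W), 26(W) — all W, so L
n=31: →29(W), 27(W) — all W, so L
n=32: →30(L), so W
n=33: →31(L), so W
Reading off the rows marked L gives the requested list; there are 12 such values of n.

0, 1, 6, 7, 12, 13, 18, 19, 24, 25, 30, 31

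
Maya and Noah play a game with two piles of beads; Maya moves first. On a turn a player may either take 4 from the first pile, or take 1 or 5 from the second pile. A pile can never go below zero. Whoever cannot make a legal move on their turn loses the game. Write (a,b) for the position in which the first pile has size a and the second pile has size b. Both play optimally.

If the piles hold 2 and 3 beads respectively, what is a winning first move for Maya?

Compute win/loss labels from the base case upward. A position with no move is L. Any other position is W if it can reach an L in one move, else L.
No move ever increases a pile, so every position that can arise here has a ≤ 2 and b ≤ 3; it is enough to label the cells with 0 ≤ a ≤ 2 and 0 ≤ b ≤ 3.
Every move lowers a or b (never raises either), so fill the grid row by row in increasing a, and left to right within a row: each cell's successors are then already labelled.
      b=0  b=1  b=2  b=3
a=0:    L    W    L    W
a=1:    L    W    L    W
a=2:    L    W    L    W
Cells with no legal move (terminal, hence L): (0,0), (1,0), (2,0).
The remaining L cells, each justified by listing all of its moves:
(0,2): only reaches (0,1)(W), which is W → L
(1,2): only reaches (1,1)(W), which is W → L
(2,2): only reaches (2,1)(W), which is W → L
Every other cell has at least one move into one of the L cells above, so it is W.
From (2,3), the L positions reachable in one move are: (2,2).

Move to (2,2).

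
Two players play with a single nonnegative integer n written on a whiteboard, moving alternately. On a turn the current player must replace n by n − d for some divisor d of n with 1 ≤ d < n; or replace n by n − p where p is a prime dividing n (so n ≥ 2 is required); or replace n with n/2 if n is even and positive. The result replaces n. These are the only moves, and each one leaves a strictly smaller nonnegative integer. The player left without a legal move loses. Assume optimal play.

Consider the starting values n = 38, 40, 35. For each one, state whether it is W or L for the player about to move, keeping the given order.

38: L, 40: W, 35: L

Use the standard recursion: the mover loses at a terminal position; elsewhere, the mover wins exactly when some move hands the opponent an L position.
n=0: no move → L
n=1: no move → L
n=2: →0(L), so W
n=3: →0(L), so W
n=4: →2(W), 3(W) — all W, so L
n=5: →0(L), so W
n=6: →4(L), so W
n=7: →0(L), so W
n=8: →4(L), so W
n=9: →6(W), 8(W) — all W, so L
n=10: →9(L), so W
n=11: →0(L), so W
n=12: →9(L), so W
n=13: →0(L), so W
n=14: →7(W), 12(W), 13(W) — all W, so L
n=15: →14(L), so W
n=16: →14(L), so W
n=17: →0(L), so W
n=18: →9(L), so W
n=19: →0(L), so W
n=20: →10(W), 15(W), 16(W), 18(W), 19(W) — all W, so L
n=21: →14(L), so W
n=22: →20(L), so W
n=23: →0(L), so W
n=24: →20(L), so W
n=25: →20(L), so W
n=26: →13(W), 24(W), 25(W) — all W, so L
n=27: →26(L), so W
n=28: →14(L), so W
n=29: →0(L), so W
n=30: →20(L), so W
n=31: →0(L), so W
n=32: →16(W), 24(W), 28(W), 30(W), 31(W) — all W, so L
n=33: →32(L), so W
n=34: →32(L), so W
n=35: →28(W), 30(W), 34(W) — all W, so L
n=36: →32(L), so W
n=37: →0(L), so W
n=38: →19(W), 36(W), 37(W) — all W, so L
n=39: →26(L), so W
n=40: →20(L), so W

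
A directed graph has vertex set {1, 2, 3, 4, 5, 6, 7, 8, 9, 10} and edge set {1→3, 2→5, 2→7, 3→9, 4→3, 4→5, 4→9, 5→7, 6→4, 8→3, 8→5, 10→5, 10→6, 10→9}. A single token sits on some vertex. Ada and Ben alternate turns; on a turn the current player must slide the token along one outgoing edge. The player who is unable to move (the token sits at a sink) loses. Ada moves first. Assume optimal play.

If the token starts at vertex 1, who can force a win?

Ben wins.

Build the W/L table. Terminal = L. A non-terminal position is W if it has a move to some L; otherwise it is L.
Every edge goes from a vertex to one that appears earlier in the order 7, 9, 5, 2, 3, 8, 4, 6, 10, 1, so processing vertices in that order labels each vertex after all of its successors.
7: no outgoing edge → L
9: no outgoing edge → L
5: →7(L), so W
2: →7(L), so W
3: →9(L), so W
8: →3(W), 5(W) — all W, so L
4: →9(L), so W
6: →4(W) only, which is W, so L
10: →6(L), so W
1: →3(W) only, which is W, so L
Every move from 1 reaches a W position, so the mover loses.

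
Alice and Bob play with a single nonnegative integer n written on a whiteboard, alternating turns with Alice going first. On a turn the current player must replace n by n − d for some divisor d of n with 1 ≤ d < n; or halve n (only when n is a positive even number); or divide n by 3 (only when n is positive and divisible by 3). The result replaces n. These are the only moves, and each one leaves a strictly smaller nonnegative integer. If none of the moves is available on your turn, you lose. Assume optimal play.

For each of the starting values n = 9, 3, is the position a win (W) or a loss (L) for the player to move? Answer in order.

9: L, 3: W

Label each position W (a win for the player to move) or L (a loss). A position with no legal move is L; any other position is W exactly when some move reaches an L, and L when every move reaches a W.
n=0: no move → L
n=1: no move → L
n=2: reaches L-position 1 → W
n=3: reaches L-position 1 → W
n=4: only reaches 2(W), 3(W), all W → L
n=5: reaches L-position 4 → W
n=6: reaches L-position 4 → W
n=7: only reaches 6(W), which is W → L
n=8: reaches L-position 4 → W
n=9: only reaches 3(W), 6(W), 8(W), all W → L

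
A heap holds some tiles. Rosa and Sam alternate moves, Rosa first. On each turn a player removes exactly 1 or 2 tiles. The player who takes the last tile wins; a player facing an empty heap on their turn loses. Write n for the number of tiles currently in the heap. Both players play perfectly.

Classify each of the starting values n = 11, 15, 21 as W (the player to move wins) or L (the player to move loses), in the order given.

Positions with no move are L. A position that does have a move is losing for the player to move precisely when every available move leads to a winning position for the opponent. Fill in the labels:
n=0: no move → L
n=1: reaches L-position 0 → W
n=2: reaches L-position 0 → W
n=3: only reaches 2(W), 1(W), all W → L
n=4: reaches L-position 3 → W
n=5: reaches L-position 3 → W
n=6: only reaches 5(W), 4(W), all W → L
n=7: reaches L-position 6 → W
n=8: reaches L-position 6 → W
n=9: only reaches 8(W), 7(W), all W → L
n=10: reaches L-position 9 → W
n=11: reaches L-position 9 → W
n=12: only reaches 11(W), 10(W), all W → L
n=13: reaches L-position 12 → W
n=14: reaches L-position 12 → W
n=15: only reaches 14(W), 13(W), all W → L
n=16: reaches L-position 15 → W
n=17: reaches L-position 15 → W
n=18: only reaches 17(W), 16(W), all W → L
n=19: reaches L-position 18 → W
n=20: reaches L-position 18 → W
n=21: only reaches 20(W), 19(W), all W → L

11: W, 15: L, 21: L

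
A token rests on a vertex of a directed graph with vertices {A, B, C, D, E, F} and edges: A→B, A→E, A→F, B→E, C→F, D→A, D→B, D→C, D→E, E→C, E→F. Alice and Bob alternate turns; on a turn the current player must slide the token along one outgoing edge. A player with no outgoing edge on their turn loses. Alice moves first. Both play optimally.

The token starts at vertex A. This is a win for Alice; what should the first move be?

Classify positions by backward induction: terminal positions (no move available) are L. From any other position, the mover wins iff some move reaches an L.
Every edge goes from a vertex to one that appears earlier in the order F, C, E, B, A, D, so processing vertices in that order labels each vertex after all of its successors.
F: no outgoing edge → L
C: can move to F, which is L ⇒ W
E: can move to F, which is L ⇒ W
B: the only move is to E(W), a W ⇒ L
A: can move to B, which is L ⇒ W
D: can move to B, which is L ⇒ W
From A, the L positions reachable in one move are: B, F. Any move reaching one of these is winning.

Move to B.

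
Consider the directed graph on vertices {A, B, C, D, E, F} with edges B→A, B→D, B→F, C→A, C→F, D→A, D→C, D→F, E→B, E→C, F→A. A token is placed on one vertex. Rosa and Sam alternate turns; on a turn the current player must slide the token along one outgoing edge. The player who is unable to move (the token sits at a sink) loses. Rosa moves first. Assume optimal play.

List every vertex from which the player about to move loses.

A, E

Compute win/loss labels from the base case upward. A position with no move is L. Any other position is W if it can reach an L in one move, else L.
Every edge goes from a vertex to one that appears earlier in the order A, F, C, D, B, E, so processing vertices in that order labels each vertex after all of its successors.
A: no outgoing edge → L
F: reaches L-position A → W
C: reaches L-position A → W
D: reaches L-position A → W
B: reaches L-position A → W
E: only reaches B(W), C(W), all W → L
The losing starting vertices are exactly the entries labelled L in this table (2 of them).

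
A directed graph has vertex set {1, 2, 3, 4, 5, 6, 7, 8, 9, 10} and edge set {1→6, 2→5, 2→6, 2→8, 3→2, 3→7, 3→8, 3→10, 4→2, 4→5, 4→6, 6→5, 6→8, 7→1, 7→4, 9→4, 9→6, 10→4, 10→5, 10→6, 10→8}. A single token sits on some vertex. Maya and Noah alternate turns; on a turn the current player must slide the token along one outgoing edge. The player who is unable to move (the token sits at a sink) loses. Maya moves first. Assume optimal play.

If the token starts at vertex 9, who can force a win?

Build the W/L table. Terminal = L. A non-terminal position is W if it has a move to some L; otherwise it is L.
Every edge goes from a vertex to one that appears earlier in the order 5, 8, 6, 2, 1, 4, 10, 7, 9, 3, so processing vertices in that order labels each vertex after all of its successors.
5: no outgoing edge → L
8: no outgoing edge → L
6: →8(L), so W
2: →8(L), so W
1: →6(W) only, which is W, so L
4: →5(L), so W
10: →8(L), so W
7: →1(L), so W
9: →4(W), 6(W) — all W, so L
3: →8(L), so W
The starting position 9 is L: whatever Maya does, the opponent receives a W position.

Noah wins.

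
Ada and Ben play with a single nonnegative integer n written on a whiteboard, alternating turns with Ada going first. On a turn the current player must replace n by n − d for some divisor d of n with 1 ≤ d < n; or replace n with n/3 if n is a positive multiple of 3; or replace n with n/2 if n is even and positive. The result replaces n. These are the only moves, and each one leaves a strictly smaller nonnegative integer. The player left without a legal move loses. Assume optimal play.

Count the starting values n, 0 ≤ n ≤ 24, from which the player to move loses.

11

Work bottom-up. With no move the player to move loses. Otherwise the position is W if at least one move leads to an L position for the opponent, and L if every move leads to a W.
n=0: no move → L
n=1: no move → L
n=2: →1(L), so W
n=3: →1(L), so W
n=4: →2(W), 3(W) — all W, so L
n=5: →4(L), so W
n=6: →4(L), so W
n=7: →6(W) only, which is W, so L
n=8: →4(L), so W
n=9: →3(W), 6(W), 8(W) — all W, so L
n=10: →9(L), so W
n=11: →10(W) only, which is W, so L
n=12: →4(L), so W
n=13: →12(W) only, which is W, so L
n=14: →7(L), so W
n=15: →5(W), 10(W), 12(W), 14(W) — all W, so L
n=16: →15(L), so W
n=17: →16(W) only, which is W, so L
n=18: →9(L), so W
n=19: →18(W) only, which is W, so L
n=20: →15(L), so W
n=21: →7(L), so W
n=22: →11(L), so W
n=23: →22(W) only, which is W, so L
n=24: →23(L), so W
L entries with 0 ≤ n ≤ 24: n = 0, 1, 4, 7, 9, 11, 13, 15, 17, 19, 23; that makes 11.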